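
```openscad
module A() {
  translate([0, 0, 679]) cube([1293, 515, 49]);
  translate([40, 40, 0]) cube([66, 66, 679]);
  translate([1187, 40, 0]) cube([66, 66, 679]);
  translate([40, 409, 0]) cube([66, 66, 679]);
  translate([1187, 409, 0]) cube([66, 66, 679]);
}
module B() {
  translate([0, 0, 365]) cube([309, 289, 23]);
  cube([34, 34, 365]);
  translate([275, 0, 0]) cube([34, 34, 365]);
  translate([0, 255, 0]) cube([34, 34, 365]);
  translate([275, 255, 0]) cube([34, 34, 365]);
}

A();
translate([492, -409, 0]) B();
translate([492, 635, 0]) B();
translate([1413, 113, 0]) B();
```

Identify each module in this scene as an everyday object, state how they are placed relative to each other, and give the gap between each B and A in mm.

A is a table. B is a stool. Three stools sit around the table at the −y, +y, +x sides. The gap between each stool and the table is 120 mm.

Each stool's nearest face is 120 mm from the table's bounding box.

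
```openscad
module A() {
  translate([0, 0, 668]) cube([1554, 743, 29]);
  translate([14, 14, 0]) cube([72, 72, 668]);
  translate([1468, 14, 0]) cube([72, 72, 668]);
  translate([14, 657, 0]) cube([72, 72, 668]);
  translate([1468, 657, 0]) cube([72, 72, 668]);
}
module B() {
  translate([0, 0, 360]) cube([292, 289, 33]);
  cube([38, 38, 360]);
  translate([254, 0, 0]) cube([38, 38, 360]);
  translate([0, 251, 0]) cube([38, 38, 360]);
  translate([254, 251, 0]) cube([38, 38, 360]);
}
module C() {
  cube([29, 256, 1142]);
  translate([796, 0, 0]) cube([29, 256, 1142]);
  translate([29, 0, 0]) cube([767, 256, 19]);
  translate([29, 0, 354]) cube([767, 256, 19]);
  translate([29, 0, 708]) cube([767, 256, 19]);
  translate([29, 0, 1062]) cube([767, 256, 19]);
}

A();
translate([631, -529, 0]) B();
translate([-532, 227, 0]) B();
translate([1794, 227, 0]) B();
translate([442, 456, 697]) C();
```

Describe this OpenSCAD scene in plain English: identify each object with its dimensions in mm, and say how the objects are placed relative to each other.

A is a table with a 1554×743 mm rectangular top, 29 mm thick, top surface at z = 697 mm, supported by four 72×72 mm square legs, each inset 14 mm from the nearest pair of top edges, running from the floor.

B is a simple wooden stool: a rectangular seat 292 mm (x) by 289 mm (y), 33 mm thick, top face at z = 393 mm, on four square legs, each 38×38 mm in cross-section. The legs rest on z = 0, each flush with a corner of the seat.

C is an open bookshelf. Two side panels, each 29 mm thick, 256 mm deep and 1142 mm tall, stand 825 mm apart (outside-to-outside). Between them sit 4 shelves, each 19 mm thick and 256 mm deep, spanning the full gap between the sides. The bottom shelf rests on the floor (its underside at z = 0) and the clear gap between one shelf's top and the next shelf's underside is 335 mm.

Three stools sit around the table at the −y, −x, +x sides. The bookshelf is on top of the table.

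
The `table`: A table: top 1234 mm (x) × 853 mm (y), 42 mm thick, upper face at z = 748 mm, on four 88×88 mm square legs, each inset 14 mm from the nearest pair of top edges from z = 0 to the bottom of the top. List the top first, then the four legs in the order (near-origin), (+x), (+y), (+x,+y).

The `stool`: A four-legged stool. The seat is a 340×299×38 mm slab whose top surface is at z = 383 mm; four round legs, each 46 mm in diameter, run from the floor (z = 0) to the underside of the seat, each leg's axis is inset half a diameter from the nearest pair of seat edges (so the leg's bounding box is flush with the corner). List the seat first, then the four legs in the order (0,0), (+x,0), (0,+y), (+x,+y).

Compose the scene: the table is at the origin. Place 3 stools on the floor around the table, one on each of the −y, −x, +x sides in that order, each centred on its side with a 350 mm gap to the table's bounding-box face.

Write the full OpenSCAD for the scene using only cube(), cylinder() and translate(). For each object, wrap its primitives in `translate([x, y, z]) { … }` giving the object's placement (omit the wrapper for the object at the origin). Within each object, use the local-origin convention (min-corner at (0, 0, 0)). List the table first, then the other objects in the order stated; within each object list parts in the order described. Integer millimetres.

translate([0, 0, 706]) cube([1234, 853, 42]);
translate([14, 14, 0]) cube([88, 88, 706]);
translate([1132, 14, 0]) cube([88, 88, 706]);
translate([14, 751, 0]) cube([88, 88, 706]);
translate([1132, 751, 0]) cube([88, 88, 706]);
translate([447, -649, 0]) {
  translate([0, 0, 345]) cube([340, 299, 38]);
  translate([23, 23, 0]) cylinder(h = 345, r = 23);
  translate([317, 23, 0]) cylinder(h = 345, r = 23);
  translate([23, 276, 0]) cylinder(h = 345, r = 23);
  translate([317, 276, 0]) cylinder(h = 345, r = 23);
}
translate([-690, 277, 0]) {
  translate([0, 0, 345]) cube([340, 299, 38]);
  translate([23, 23, 0]) cylinder(h = 345, r = 23);
  translate([317, 23, 0]) cylinder(h = 345, r = 23);
  translate([23, 276, 0]) cylinder(h = 345, r = 23);
  translate([317, 276, 0]) cylinder(h = 345, r = 23);
}
translate([1584, 277, 0]) {
  translate([0, 0, 345]) cube([340, 299, 38]);
  translate([23, 23, 0]) cylinder(h = 345, r = 23);
  translate([317, 23, 0]) cylinder(h = 345, r = 23);
  translate([23, 276, 0]) cylinder(h = 345, r = 23);
  translate([317, 276, 0]) cylinder(h = 345, r = 23);
}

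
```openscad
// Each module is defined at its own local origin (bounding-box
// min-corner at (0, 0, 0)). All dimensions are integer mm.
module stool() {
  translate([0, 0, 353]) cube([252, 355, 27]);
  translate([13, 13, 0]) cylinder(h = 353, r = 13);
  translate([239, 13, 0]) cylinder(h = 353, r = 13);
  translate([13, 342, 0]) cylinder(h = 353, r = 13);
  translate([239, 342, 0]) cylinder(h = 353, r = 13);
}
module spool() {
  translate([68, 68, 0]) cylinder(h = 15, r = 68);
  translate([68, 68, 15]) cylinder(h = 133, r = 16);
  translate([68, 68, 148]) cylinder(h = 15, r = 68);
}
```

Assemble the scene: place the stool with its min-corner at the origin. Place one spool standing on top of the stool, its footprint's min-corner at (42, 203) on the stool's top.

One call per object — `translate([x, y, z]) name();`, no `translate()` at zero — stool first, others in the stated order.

stool();
translate([42, 203, 380]) spool();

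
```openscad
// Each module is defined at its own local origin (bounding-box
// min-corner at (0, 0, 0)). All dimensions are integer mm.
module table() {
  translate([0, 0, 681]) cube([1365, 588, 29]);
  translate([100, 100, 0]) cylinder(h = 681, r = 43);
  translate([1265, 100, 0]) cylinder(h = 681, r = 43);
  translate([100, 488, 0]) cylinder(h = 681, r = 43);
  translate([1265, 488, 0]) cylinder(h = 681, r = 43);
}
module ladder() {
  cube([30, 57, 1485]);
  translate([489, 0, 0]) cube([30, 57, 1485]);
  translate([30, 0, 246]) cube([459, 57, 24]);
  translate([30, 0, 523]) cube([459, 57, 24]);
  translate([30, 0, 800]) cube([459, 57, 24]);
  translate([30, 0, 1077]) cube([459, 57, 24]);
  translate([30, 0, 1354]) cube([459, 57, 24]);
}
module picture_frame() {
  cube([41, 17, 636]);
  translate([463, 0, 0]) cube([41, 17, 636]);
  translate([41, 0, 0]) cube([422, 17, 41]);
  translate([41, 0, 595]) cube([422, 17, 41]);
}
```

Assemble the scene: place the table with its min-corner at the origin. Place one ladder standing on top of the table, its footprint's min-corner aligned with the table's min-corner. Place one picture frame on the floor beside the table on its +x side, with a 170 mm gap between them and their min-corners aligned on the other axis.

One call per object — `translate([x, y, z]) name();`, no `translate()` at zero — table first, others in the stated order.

table();
translate([0, 0, 710]) ladder();
translate([1535, 0, 0]) picture_frame();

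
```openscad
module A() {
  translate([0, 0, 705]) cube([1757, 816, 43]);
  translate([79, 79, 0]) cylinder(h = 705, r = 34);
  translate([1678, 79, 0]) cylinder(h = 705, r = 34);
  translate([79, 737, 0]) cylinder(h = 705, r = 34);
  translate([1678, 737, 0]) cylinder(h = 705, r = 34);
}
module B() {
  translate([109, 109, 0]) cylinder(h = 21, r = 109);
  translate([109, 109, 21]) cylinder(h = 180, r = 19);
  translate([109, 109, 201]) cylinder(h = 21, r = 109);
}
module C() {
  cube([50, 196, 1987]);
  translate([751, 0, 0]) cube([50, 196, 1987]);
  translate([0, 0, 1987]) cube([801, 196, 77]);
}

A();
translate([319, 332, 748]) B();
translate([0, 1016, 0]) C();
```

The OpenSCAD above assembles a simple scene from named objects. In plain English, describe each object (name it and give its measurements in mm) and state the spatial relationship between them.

A is a table: top 1757 mm (x) × 816 mm (y), 43 mm thick, upper face at z = 748 mm, on four round legs of 68 mm diameter, each leg's bounding box inset 45 mm from the nearest pair of top edges, running from z = 0 to the bottom of the top.

B is a spool: two coaxial disc flanges of radius 109 mm and thickness 21 mm, joined by a core cylinder of radius 19 mm and height 180 mm. The lower flange rests on z = 0 and the three cylinders share a vertical axis.

C is a door frame. The clear opening is 701 mm wide and 1987 mm high. Two 50 mm wide jambs, 196 mm deep, stand either side of the opening from the floor to the top of the opening. A 77 mm thick head sits across the top of both jambs, spanning the full outside width of the frame.

The spool is on top of the table. The door frame is on the floor beside the table on its +y side.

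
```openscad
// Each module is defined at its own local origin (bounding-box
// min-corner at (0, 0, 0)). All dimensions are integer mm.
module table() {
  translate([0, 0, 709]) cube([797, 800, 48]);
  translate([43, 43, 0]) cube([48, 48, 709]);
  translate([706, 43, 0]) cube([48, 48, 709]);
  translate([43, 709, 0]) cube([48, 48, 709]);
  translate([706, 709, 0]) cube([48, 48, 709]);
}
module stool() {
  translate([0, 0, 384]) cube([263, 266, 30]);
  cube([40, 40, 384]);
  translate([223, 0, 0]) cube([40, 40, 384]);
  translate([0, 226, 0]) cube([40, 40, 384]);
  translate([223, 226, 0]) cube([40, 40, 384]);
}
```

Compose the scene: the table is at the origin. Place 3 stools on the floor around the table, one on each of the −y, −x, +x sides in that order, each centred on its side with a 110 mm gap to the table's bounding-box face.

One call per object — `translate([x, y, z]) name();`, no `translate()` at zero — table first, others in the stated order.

table();
translate([267, -376, 0]) stool();
translate([-373, 267, 0]) stool();
translate([907, 267, 0]) stool();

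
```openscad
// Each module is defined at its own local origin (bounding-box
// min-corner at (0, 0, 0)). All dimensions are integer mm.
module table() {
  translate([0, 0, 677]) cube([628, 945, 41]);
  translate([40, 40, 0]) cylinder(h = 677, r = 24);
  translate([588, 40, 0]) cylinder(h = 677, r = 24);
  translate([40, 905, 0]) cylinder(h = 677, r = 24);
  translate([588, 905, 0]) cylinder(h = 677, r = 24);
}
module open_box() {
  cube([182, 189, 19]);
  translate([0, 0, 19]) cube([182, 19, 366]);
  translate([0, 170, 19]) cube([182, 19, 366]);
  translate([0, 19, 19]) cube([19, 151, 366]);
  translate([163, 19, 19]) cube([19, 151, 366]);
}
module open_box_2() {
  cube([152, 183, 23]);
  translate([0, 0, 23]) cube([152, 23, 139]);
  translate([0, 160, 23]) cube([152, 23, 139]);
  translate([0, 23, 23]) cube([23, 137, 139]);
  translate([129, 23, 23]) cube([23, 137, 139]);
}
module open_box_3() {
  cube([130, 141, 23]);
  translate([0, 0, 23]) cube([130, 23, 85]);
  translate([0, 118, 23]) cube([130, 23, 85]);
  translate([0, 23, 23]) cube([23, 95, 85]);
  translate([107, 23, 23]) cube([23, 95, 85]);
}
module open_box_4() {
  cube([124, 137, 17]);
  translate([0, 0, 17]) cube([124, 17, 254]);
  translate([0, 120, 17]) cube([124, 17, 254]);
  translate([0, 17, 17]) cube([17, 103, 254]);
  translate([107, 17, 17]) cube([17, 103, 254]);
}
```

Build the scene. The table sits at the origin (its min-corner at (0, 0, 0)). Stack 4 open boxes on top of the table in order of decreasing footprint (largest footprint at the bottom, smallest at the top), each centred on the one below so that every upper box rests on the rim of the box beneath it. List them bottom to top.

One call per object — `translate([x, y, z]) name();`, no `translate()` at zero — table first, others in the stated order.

table();
translate([223, 378, 718]) open_box();
translate([238, 381, 1103]) open_box_2();
translate([249, 402, 1265]) open_box_3();
translate([252, 404, 1373]) open_box_4();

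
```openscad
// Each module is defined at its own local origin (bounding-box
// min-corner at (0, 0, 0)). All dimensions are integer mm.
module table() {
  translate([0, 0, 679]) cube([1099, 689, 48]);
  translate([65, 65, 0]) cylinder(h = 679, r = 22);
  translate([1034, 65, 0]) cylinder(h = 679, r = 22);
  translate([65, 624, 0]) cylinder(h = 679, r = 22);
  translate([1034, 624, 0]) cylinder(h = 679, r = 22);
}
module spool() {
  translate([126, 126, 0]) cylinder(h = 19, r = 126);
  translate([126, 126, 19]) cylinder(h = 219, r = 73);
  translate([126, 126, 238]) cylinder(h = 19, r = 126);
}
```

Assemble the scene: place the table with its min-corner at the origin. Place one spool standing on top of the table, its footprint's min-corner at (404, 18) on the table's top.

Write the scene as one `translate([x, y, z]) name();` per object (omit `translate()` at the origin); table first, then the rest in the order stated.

table();
translate([404, 18, 727]) spool();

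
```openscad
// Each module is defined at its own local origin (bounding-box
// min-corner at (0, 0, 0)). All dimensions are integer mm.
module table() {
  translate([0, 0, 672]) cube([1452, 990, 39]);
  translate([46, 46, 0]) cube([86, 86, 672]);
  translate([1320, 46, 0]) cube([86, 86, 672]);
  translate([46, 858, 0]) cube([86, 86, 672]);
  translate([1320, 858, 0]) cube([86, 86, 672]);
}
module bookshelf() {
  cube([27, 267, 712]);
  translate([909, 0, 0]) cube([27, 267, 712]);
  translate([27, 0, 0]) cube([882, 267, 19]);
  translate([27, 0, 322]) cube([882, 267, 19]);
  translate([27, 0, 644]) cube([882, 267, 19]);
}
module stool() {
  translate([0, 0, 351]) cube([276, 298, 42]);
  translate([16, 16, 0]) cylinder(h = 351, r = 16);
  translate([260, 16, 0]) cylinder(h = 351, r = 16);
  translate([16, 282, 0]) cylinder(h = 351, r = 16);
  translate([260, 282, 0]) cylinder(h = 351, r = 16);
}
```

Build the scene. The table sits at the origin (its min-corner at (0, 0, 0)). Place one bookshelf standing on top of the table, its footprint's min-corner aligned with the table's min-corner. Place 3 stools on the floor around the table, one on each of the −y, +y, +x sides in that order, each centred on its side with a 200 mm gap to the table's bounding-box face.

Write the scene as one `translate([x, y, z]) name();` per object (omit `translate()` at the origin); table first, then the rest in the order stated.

table();
translate([0, 0, 711]) bookshelf();
translate([588, -498, 0]) stool();
translate([588, 1190, 0]) stool();
translate([1652, 346, 0]) stool();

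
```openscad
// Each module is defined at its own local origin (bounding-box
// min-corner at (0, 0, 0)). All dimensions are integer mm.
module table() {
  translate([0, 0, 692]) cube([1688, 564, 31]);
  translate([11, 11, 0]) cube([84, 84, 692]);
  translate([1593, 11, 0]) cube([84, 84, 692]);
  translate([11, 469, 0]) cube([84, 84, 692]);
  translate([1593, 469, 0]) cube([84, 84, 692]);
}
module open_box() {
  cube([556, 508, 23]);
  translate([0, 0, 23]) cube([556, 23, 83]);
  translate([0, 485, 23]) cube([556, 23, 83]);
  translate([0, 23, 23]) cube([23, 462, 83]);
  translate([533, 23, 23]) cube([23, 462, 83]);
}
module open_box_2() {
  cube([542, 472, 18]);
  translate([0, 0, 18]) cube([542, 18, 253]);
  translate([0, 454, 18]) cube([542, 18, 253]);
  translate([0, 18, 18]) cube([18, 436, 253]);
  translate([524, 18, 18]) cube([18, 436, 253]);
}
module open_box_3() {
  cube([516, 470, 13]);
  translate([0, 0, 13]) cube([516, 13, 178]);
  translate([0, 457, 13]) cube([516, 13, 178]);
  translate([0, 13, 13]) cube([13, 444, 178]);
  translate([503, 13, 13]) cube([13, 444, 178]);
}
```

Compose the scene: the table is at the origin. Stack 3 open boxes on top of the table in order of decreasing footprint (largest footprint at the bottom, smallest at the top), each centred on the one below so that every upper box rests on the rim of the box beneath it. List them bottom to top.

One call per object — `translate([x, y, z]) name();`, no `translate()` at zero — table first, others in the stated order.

table();
translate([566, 28, 723]) open_box();
translate([573, 46, 829]) open_box_2();
translate([586, 47, 1100]) open_box_3();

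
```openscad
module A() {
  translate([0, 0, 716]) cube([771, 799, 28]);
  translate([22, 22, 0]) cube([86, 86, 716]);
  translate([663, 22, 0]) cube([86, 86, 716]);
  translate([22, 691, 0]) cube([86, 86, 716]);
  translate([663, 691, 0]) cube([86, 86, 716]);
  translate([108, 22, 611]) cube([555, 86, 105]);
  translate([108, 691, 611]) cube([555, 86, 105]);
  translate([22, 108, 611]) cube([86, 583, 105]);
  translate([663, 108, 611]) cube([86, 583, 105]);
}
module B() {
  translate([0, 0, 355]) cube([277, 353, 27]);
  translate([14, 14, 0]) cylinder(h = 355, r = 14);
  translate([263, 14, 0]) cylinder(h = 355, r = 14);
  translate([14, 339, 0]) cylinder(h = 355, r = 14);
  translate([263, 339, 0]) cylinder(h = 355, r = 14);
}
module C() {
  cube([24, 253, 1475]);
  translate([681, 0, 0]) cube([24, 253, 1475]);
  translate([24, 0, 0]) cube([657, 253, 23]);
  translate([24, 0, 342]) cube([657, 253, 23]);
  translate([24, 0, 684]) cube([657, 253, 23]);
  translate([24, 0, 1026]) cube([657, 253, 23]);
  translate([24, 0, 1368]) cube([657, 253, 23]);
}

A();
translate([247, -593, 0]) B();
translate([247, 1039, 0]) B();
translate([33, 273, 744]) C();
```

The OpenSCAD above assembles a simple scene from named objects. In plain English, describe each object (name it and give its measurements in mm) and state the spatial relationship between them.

A is a rectangular dining table. The top is 771×799×28 mm with its upper surface at z = 744 mm. It stands on four 86×86 mm square legs, each inset 22 mm from the nearest pair of top edges, running from the floor to the underside of the top. Four apron rails, 86 mm thick and 105 mm tall, run between adjacent legs with their top edges flush with the underside of the top and their outer faces flush with the legs' outer faces.

B is a four-legged stool. The seat is 277×353 mm, 27 mm thick, top at z = 382 mm. It stands on four round legs, each 28 mm in diameter, from z = 0 to the seat underside, each leg's axis is inset half a diameter from the nearest pair of seat edges (so the leg's bounding box is flush with the corner).

C is an open bookshelf. Two side panels, each 24 mm thick, 253 mm deep and 1475 mm tall, stand 705 mm apart (outside-to-outside). Between them sit 5 shelves, each 23 mm thick and 253 mm deep, spanning the full gap between the sides. The bottom shelf rests on the floor (its underside at z = 0) and the clear gap between one shelf's top and the next shelf's underside is 319 mm.

Two stools sit around the table at the −y, +y sides. The bookshelf is on top of the table, centred.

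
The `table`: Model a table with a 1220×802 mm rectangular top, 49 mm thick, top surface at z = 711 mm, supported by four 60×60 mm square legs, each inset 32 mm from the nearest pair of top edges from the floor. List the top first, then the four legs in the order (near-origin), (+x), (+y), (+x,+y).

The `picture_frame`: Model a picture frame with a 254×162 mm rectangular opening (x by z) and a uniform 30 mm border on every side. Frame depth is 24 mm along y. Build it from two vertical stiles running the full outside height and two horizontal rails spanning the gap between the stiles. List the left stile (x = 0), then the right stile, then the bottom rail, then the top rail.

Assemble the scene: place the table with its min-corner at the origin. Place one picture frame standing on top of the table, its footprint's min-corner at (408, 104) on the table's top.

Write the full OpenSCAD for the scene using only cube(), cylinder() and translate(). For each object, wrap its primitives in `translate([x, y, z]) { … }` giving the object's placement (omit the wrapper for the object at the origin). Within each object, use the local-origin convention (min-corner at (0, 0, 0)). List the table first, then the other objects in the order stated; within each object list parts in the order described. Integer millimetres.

translate([0, 0, 662]) cube([1220, 802, 49]);
translate([32, 32, 0]) cube([60, 60, 662]);
translate([1128, 32, 0]) cube([60, 60, 662]);
translate([32, 710, 0]) cube([60, 60, 662]);
translate([1128, 710, 0]) cube([60, 60, 662]);
translate([408, 104, 711]) {
  cube([30, 24, 222]);
  translate([284, 0, 0]) cube([30, 24, 222]);
  translate([30, 0, 0]) cube([254, 24, 30]);
  translate([30, 0, 192]) cube([254, 24, 30]);
}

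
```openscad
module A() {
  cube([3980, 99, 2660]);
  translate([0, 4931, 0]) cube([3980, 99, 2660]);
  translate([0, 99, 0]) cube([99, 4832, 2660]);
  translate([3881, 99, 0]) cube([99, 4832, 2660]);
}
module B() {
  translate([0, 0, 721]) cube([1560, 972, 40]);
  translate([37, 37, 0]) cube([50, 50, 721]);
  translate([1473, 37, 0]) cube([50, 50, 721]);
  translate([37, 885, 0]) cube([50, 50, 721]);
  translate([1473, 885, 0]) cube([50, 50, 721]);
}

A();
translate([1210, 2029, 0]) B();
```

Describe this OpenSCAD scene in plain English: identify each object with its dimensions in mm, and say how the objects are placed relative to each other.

A is the wall frame of a small rectangular building: four walls, each 2660 mm tall and 99 mm thick, enclosing a footprint 3980 mm (x) by 5030 mm (y) outside-to-outside, with no floor or roof. The front and back walls (the −y and +y sides) span the full width; the two side walls fit between them.

B is a rectangular dining table. The top is 1560×972×40 mm with its upper surface at z = 761 mm. It stands on four 50×50 mm square legs, each inset 37 mm from the nearest pair of top edges, running from the floor to the underside of the top.

The table sits inside the house frame, centred.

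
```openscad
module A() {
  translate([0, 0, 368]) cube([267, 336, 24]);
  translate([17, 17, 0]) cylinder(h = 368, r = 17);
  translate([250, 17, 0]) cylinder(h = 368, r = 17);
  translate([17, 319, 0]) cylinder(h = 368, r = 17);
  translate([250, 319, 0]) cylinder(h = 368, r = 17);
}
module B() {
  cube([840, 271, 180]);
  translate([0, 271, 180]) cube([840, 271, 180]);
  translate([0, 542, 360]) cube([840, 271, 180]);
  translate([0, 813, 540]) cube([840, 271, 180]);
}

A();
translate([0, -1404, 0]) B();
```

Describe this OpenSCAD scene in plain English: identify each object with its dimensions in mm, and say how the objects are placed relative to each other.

A is a four-legged stool. The seat is 267×336 mm, 24 mm thick, top at z = 392 mm. It stands on four round legs, each 34 mm in diameter, from z = 0 to the seat underside, each leg's axis is inset half a diameter from the nearest pair of seat edges (so the leg's bounding box is flush with the corner).

B is a straight staircase of 4 solid steps. Each step is 840 mm wide (x), 271 mm deep (y, the going) and 180 mm tall (the rise). The first step rests on the floor; each subsequent step sits one going further in +y and one rise higher in +z, directly behind and above the previous step with no overlap.

The staircase is on the floor beside the stool on its −y side.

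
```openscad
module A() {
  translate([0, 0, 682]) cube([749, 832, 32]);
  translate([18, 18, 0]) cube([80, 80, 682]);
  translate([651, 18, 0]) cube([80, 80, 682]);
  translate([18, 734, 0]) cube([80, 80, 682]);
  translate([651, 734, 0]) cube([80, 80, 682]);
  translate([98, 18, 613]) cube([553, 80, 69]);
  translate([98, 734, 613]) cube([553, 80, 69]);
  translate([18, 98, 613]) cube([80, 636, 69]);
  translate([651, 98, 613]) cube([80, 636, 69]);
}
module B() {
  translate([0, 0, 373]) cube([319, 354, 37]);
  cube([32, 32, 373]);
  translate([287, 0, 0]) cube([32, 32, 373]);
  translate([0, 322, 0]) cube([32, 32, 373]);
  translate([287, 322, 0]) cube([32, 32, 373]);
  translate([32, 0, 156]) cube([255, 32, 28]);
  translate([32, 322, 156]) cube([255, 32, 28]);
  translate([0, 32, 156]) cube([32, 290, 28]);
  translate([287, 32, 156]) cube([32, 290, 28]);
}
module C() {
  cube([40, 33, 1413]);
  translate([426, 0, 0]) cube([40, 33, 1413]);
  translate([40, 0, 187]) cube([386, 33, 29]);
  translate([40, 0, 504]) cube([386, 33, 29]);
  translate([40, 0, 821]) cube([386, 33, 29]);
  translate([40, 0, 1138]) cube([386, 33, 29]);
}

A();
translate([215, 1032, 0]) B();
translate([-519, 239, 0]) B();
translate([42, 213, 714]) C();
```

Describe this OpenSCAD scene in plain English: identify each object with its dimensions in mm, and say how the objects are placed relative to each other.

A is a table with a 749×832 mm rectangular top, 32 mm thick, top surface at z = 714 mm, supported by four 80×80 mm square legs, each inset 18 mm from the nearest pair of top edges, running from the floor. Four apron rails, 80 mm thick and 69 mm tall, run between adjacent legs with their top edges flush with the underside of the top and their outer faces flush with the legs' outer faces.

B is a four-legged stool. The seat is a 319×354×37 mm slab whose top surface is at z = 410 mm; four square legs, each 32×32 mm in cross-section, run from the floor (z = 0) to the underside of the seat, each flush with a corner of the seat. Four stretchers, 32 mm wide and 28 mm tall, connect adjacent legs with their undersides at z = 156 mm, each running between the inner faces of the legs it joins and aligned with the legs' outer faces on the other axis.

C is a straight ladder. Two 40×33 mm vertical rails, 1413 mm tall, stand 466 mm apart (outside-to-outside) with their front faces coplanar on the −y side. 4 rungs, each 33 mm deep and 29 mm tall, span between the inner faces of the rails, front faces flush with the rails. The lowest rung's underside is at z = 187 mm and rungs are spaced 317 mm apart (underside to underside).

Two stools sit around the table at the +y, −x sides. The ladder is on top of the table.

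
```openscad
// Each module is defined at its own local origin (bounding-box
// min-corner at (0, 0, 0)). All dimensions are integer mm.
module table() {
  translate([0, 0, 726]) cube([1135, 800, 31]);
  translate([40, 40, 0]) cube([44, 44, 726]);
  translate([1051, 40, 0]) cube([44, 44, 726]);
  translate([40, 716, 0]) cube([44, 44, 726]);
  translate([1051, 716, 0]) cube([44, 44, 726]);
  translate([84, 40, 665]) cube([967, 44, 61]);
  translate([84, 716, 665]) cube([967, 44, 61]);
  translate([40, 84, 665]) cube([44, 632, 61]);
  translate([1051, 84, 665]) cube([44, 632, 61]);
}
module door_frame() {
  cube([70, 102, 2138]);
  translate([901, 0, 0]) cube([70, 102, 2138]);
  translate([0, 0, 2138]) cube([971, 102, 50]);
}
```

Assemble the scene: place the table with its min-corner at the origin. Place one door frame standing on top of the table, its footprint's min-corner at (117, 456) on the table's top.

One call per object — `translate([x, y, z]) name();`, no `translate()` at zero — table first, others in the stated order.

table();
translate([117, 456, 757]) door_frame();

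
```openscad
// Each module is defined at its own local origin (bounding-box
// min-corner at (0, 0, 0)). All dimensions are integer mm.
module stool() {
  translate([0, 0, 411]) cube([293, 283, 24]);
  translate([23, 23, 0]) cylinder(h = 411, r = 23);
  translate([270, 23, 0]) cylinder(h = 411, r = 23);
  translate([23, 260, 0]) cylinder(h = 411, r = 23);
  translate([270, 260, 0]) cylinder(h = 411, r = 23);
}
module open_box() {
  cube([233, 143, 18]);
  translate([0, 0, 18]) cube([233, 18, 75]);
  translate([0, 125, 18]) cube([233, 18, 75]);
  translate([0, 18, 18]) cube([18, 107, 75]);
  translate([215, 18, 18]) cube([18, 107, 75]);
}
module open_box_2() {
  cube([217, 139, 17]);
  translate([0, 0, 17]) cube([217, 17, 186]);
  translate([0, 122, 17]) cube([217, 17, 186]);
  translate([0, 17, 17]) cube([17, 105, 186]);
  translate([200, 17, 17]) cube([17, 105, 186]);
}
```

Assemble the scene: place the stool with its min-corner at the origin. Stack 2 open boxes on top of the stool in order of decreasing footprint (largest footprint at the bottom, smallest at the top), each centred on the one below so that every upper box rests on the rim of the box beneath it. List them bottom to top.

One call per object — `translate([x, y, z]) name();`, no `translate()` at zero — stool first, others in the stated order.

stool();
translate([30, 70, 435]) open_box();
translate([38, 72, 528]) open_box_2();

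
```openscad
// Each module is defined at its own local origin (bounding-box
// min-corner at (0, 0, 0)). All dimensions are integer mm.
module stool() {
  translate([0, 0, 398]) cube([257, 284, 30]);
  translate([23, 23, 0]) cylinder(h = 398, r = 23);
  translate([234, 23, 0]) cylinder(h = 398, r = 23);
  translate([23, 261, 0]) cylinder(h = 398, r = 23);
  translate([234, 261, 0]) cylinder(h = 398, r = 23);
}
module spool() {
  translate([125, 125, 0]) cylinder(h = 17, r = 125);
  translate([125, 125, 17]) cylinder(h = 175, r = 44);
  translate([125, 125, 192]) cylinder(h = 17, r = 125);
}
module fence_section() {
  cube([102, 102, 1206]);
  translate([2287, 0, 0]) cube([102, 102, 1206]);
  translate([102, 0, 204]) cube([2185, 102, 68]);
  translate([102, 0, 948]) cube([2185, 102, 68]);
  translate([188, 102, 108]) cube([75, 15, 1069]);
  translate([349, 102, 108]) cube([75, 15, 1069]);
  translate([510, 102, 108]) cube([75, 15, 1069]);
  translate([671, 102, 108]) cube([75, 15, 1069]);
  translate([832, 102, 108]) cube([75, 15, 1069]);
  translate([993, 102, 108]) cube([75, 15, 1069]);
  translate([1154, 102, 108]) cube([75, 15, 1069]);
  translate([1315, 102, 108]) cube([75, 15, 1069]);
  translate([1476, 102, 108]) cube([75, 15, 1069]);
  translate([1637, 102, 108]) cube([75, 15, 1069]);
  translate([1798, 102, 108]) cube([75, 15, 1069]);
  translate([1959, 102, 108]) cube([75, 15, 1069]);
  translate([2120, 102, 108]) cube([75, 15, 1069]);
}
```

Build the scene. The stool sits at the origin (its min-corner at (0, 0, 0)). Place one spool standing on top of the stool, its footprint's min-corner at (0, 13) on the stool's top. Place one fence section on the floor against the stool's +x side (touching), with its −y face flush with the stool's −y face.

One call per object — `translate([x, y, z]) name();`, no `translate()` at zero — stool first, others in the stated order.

stool();
translate([0, 13, 428]) spool();
translate([257, 0, 0]) fence_section();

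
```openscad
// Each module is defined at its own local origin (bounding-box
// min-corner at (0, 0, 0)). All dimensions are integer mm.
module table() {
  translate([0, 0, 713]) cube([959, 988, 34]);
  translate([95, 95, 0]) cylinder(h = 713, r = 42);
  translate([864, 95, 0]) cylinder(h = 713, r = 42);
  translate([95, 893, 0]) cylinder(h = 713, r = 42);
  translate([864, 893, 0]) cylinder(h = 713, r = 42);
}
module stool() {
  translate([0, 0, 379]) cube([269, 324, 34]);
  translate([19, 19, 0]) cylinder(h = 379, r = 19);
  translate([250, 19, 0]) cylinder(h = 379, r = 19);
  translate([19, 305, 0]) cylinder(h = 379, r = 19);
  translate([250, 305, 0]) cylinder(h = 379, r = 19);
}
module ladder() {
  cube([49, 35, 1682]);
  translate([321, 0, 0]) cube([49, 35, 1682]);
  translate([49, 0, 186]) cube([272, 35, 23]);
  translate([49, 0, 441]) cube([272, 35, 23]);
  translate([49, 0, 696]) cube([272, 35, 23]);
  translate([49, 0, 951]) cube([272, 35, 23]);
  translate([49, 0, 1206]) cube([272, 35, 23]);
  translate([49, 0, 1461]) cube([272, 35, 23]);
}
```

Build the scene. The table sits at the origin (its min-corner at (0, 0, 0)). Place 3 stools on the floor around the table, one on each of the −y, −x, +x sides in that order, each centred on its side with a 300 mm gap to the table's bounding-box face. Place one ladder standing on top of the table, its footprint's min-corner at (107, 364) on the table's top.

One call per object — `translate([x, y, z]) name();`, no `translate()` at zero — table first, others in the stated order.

table();
translate([345, -624, 0]) stool();
translate([-569, 332, 0]) stool();
translate([1259, 332, 0]) stool();
translate([107, 364, 747]) ladder();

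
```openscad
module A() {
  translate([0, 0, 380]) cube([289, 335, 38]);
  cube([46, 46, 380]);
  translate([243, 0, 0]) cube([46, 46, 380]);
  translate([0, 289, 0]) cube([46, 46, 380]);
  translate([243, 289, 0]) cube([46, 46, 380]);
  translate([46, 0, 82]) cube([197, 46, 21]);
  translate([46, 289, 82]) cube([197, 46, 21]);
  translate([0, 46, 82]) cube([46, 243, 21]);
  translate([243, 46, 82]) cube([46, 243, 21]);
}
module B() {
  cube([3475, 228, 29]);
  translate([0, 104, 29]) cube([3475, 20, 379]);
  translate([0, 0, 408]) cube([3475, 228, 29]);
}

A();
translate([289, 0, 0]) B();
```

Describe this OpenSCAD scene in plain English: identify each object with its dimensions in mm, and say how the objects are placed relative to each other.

A is a four-legged stool. The seat is 289×335 mm, 38 mm thick, top at z = 418 mm. It stands on four square legs, each 46×46 mm in cross-section, from z = 0 to the seat underside, each flush with a corner of the seat. Four stretchers, 46 mm wide and 21 mm tall, connect adjacent legs with their undersides at z = 82 mm, each running between the inner faces of the legs it joins and aligned with the legs' outer faces on the other axis.

B is an I-beam lying along x, 3475 mm long. Overall section height 437 mm. Two flanges 228 mm wide (y) and 29 mm thick, one on the floor and one at the top; a web 20 mm thick runs between them, centred on the flange width.

The I-beam is against the stool's +x side, with their −y faces flush.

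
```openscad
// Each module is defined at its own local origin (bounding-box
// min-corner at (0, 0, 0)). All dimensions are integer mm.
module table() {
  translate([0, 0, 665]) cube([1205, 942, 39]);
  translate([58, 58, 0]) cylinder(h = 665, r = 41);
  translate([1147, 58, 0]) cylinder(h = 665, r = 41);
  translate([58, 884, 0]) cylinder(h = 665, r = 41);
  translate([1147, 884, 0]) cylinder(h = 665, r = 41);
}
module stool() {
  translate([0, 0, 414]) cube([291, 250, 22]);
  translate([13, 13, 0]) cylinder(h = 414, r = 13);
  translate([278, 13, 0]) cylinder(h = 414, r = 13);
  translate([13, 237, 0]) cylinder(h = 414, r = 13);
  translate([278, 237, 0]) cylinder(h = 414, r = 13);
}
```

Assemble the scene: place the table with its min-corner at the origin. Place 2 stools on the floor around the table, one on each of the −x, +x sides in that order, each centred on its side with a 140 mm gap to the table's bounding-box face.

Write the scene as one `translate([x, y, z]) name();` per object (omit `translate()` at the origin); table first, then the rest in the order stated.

table();
translate([-431, 346, 0]) stool();
translate([1345, 346, 0]) stool();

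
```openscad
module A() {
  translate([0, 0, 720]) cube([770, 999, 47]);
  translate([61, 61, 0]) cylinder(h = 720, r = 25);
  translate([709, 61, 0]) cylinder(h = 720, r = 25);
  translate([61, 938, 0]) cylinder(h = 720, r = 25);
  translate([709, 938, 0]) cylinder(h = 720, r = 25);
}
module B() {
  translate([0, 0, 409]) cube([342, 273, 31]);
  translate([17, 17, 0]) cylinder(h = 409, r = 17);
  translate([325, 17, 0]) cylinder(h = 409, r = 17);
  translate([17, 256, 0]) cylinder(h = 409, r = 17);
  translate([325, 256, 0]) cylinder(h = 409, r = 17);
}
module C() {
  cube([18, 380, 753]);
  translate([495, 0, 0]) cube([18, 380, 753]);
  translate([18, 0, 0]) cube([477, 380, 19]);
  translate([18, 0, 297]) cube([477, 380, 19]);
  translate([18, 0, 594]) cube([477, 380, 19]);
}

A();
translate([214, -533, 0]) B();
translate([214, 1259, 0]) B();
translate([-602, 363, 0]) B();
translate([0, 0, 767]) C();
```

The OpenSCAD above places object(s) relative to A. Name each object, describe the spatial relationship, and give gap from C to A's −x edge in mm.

The bookshelf's min-x is at 0; the table's min-x is 0; gap = 0 mm.

A is a table. B is a stool. C is a bookshelf. Three stools sit around the table at the −y, +y, −x sides. The bookshelf is on top of the table. The gap from the bookshelf to the table's −x edge is 0 mm.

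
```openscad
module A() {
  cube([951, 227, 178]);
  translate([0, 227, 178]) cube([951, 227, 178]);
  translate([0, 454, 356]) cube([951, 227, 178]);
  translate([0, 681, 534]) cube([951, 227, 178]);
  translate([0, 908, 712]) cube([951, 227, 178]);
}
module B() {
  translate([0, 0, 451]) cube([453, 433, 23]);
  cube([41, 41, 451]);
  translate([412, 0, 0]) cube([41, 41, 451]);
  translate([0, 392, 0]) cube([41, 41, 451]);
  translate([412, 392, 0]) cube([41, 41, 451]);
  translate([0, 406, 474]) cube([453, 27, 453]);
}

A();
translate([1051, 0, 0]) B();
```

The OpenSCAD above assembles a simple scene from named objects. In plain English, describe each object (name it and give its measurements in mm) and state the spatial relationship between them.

A is a straight staircase of 5 solid steps. Each step is 951 mm wide (x), 227 mm deep (y, the going) and 178 mm tall (the rise). The first step rests on the floor; each subsequent step sits one going further in +y and one rise higher in +z, directly behind and above the previous step with no overlap.

B is a chair. The seat is a 453×433×23 mm slab with its top at z = 474 mm, on four 41×41 mm corner legs (flush with the seat edges, standing on z = 0). A flat backrest 27 mm thick, 453 mm tall, spans the full seat width and rises from the seat top along its +y edge, rear face flush with the rear of the seat.

The chair is on the floor beside the staircase on its +x side.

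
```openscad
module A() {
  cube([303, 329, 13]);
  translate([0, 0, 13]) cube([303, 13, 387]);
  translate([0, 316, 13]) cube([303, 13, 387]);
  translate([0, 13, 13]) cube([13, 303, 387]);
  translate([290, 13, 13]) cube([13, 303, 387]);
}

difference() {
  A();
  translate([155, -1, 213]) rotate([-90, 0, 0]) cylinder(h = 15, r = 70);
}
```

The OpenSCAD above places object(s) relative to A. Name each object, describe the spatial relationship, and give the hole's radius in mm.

The subtracted cylinder has r = 70 mm.

A is an open box. The open box has a circular hole through its front wall. The hole's radius is 70 mm.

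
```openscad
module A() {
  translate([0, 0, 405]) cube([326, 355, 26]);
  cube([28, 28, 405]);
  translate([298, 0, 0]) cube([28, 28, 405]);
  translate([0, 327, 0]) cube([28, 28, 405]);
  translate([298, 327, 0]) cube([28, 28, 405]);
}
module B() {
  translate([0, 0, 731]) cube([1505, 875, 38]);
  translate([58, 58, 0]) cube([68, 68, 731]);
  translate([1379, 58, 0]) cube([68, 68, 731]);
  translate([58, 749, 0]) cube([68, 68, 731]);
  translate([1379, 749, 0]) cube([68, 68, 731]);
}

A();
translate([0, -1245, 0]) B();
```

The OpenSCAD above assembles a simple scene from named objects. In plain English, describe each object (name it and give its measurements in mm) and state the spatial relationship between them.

A is a four-legged stool. The seat is a 326×355×26 mm slab whose top surface is at z = 431 mm; four square legs, each 28×28 mm in cross-section, run from the floor (z = 0) to the underside of the seat, each flush with a corner of the seat.

B is a table with a 1505×875 mm rectangular top, 38 mm thick, top surface at z = 769 mm, supported by four 68×68 mm square legs, each inset 58 mm from the nearest pair of top edges, running from the floor.

The table is on the floor beside the stool on its −y side.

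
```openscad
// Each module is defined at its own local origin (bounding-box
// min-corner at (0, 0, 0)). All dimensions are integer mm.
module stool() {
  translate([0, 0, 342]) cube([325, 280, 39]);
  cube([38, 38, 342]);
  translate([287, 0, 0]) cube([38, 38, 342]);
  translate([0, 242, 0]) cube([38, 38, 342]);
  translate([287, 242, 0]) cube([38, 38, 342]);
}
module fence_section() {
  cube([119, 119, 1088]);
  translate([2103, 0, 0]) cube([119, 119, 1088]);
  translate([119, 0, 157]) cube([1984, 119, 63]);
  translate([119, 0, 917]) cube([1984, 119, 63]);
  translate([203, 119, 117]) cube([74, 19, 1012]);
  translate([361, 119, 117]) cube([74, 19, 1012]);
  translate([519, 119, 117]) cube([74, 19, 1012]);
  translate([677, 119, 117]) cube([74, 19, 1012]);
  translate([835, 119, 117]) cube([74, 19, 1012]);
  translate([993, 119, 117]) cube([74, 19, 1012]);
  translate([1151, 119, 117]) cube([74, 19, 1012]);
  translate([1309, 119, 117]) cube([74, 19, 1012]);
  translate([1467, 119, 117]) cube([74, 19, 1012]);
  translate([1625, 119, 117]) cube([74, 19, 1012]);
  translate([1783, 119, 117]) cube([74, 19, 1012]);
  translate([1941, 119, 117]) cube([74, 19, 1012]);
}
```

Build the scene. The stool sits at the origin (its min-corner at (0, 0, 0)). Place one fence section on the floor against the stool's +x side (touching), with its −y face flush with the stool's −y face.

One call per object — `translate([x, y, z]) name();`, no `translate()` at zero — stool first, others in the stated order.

stool();
translate([325, 0, 0]) fence_section();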